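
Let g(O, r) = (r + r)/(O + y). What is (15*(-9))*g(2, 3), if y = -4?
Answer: 405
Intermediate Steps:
g(O, r) = 2*r/(-4 + O) (g(O, r) = (r + r)/(O - 4) = (2*r)/(-4 + O) = 2*r/(-4 + O))
(15*(-9))*g(2, 3) = (15*(-9))*(2*3/(-4 + 2)) = -270*3/(-2) = -270*3*(-1)/2 = -135*(-3) = 405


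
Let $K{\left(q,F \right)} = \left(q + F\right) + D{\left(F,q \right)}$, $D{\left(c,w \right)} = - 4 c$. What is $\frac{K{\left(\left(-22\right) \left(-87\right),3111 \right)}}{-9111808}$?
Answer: $\frac{7419}{9111808} \approx 0.00081422$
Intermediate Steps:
$K{\left(q,F \right)} = q - 3 F$ ($K{\left(q,F \right)} = \left(q + F\right) - 4 F = \left(F + q\right) - 4 F = q - 3 F$)
$\frac{K{\left(\left(-22\right) \left(-87\right),3111 \right)}}{-9111808} = \frac{\left(-22\right) \left(-87\right) - 9333}{-9111808} = \left(1914 - 9333\right) \left(- \frac{1}{9111808}\right) = \left(-7419\right) \left(- \frac{1}{9111808}\right) = \frac{7419}{9111808}$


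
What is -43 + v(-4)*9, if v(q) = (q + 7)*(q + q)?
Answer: -259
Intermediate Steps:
v(q) = 2*q*(7 + q) (v(q) = (7 + q)*(2*q) = 2*q*(7 + q))
-43 + v(-4)*9 = -43 + (2*(-4)*(7 - 4))*9 = -43 + (2*(-4)*3)*9 = -43 - 24*9 = -43 - 216 = -259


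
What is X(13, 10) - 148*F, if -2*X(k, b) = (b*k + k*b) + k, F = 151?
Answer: -44969/2 ≈ -22485.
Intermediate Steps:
X(k, b) = -k/2 - b*k (X(k, b) = -((b*k + k*b) + k)/2 = -((b*k + b*k) + k)/2 = -(2*b*k + k)/2 = -(k + 2*b*k)/2 = -k/2 - b*k)
X(13, 10) - 148*F = -1*13*(1/2 + 10) - 148*151 = -1*13*21/2 - 22348 = -273/2 - 22348 = -44969/2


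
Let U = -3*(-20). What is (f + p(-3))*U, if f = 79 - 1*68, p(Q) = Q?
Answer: 480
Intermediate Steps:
U = 60
f = 11 (f = 79 - 68 = 11)
(f + p(-3))*U = (11 - 3)*60 = 8*60 = 480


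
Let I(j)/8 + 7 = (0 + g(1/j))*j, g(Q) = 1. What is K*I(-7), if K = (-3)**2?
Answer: -1008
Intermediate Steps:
K = 9
I(j) = -56 + 8*j (I(j) = -56 + 8*((0 + 1)*j) = -56 + 8*(1*j) = -56 + 8*j)
K*I(-7) = 9*(-56 + 8*(-7)) = 9*(-56 - 56) = 9*(-112) = -1008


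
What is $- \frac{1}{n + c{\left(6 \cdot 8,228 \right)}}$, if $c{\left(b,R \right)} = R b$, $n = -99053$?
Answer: $\frac{1}{88109} \approx 1.135 \cdot 10^{-5}$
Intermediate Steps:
$- \frac{1}{n + c{\left(6 \cdot 8,228 \right)}} = - \frac{1}{-99053 + 228 \cdot 6 \cdot 8} = - \frac{1}{-99053 + 228 \cdot 48} = - \frac{1}{-99053 + 10944} = - \frac{1}{-88109} = \left(-1\right) \left(- \frac{1}{88109}\right) = \frac{1}{88109}$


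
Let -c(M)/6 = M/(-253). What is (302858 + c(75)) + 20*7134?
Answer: 112721564/253 ≈ 4.4554e+5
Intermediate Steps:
c(M) = 6*M/253 (c(M) = -6*M/(-253) = -6*M*(-1)/253 = -(-6)*M/253 = 6*M/253)
(302858 + c(75)) + 20*7134 = (302858 + (6/253)*75) + 20*7134 = (302858 + 450/253) + 142680 = 76623524/253 + 142680 = 112721564/253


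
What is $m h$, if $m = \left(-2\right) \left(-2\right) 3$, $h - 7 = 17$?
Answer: $288$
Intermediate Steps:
$h = 24$ ($h = 7 + 17 = 24$)
$m = 12$ ($m = 4 \cdot 3 = 12$)
$m h = 12 \cdot 24 = 288$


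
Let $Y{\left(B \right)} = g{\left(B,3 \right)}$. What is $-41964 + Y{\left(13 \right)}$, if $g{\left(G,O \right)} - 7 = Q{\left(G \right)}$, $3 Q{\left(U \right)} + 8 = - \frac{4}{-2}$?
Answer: $-41959$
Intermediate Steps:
$Q{\left(U \right)} = -2$ ($Q{\left(U \right)} = - \frac{8}{3} + \frac{\left(-4\right) \frac{1}{-2}}{3} = - \frac{8}{3} + \frac{\left(-4\right) \left(- \frac{1}{2}\right)}{3} = - \frac{8}{3} + \frac{1}{3} \cdot 2 = - \frac{8}{3} + \frac{2}{3} = -2$)
$g{\left(G,O \right)} = 5$ ($g{\left(G,O \right)} = 7 - 2 = 5$)
$Y{\left(B \right)} = 5$
$-41964 + Y{\left(13 \right)} = -41964 + 5 = -41959$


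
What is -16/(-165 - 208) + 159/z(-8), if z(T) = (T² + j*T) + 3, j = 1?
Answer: 60251/22007 ≈ 2.7378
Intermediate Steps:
z(T) = 3 + T + T² (z(T) = (T² + 1*T) + 3 = (T² + T) + 3 = (T + T²) + 3 = 3 + T + T²)
-16/(-165 - 208) + 159/z(-8) = -16/(-165 - 208) + 159/(3 - 8 + (-8)²) = -16/(-373) + 159/(3 - 8 + 64) = -16*(-1/373) + 159/59 = 16/373 + 159*(1/59) = 16/373 + 159/59 = 60251/22007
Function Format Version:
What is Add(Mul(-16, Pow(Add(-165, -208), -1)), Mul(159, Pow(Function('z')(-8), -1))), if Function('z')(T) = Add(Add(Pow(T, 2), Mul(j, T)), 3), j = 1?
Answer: Rational(60251, 22007) ≈ 2.7378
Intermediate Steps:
Function('z')(T) = Add(3, T, Pow(T, 2)) (Function('z')(T) = Add(Add(Pow(T, 2), Mul(1, T)), 3) = Add(Add(Pow(T, 2), T), 3) = Add(Add(T, Pow(T, 2)), 3) = Add(3, T, Pow(T, 2)))
Add(Mul(-16, Pow(Add(-165, -208), -1)), Mul(159, Pow(Function('z')(-8), -1))) = Add(Mul(-16, Pow(Add(-165, -208), -1)), Mul(159, Pow(Add(3, -8, Pow(-8, 2)), -1))) = Add(Mul(-16, Pow(-373, -1)), Mul(159, Pow(Add(3, -8, 64), -1))) = Add(Mul(-16, Rational(-1, 373)), Mul(159, Pow(59, -1))) = Add(Rational(16, 373), Mul(159, Rational(1, 59))) = Add(Rational(16, 373), Rational(159, 59)) = Rational(60251, 22007)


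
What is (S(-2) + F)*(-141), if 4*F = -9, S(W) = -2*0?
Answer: 1269/4 ≈ 317.25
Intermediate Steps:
S(W) = 0
F = -9/4 (F = (¼)*(-9) = -9/4 ≈ -2.2500)
(S(-2) + F)*(-141) = (0 - 9/4)*(-141) = -9/4*(-141) = 1269/4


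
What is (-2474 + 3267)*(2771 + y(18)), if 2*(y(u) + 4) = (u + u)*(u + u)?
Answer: 2708095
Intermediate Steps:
y(u) = -4 + 2*u² (y(u) = -4 + ((u + u)*(u + u))/2 = -4 + ((2*u)*(2*u))/2 = -4 + (4*u²)/2 = -4 + 2*u²)
(-2474 + 3267)*(2771 + y(18)) = (-2474 + 3267)*(2771 + (-4 + 2*18²)) = 793*(2771 + (-4 + 2*324)) = 793*(2771 + (-4 + 648)) = 793*(2771 + 644) = 793*3415 = 2708095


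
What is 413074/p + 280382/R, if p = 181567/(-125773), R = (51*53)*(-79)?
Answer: -11094057438825068/38771272479 ≈ -2.8614e+5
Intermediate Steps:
R = -213537 (R = 2703*(-79) = -213537)
p = -181567/125773 (p = 181567*(-1/125773) = -181567/125773 ≈ -1.4436)
413074/p + 280382/R = 413074/(-181567/125773) + 280382/(-213537) = 413074*(-125773/181567) + 280382*(-1/213537) = -51953556202/181567 - 280382/213537 = -11094057438825068/38771272479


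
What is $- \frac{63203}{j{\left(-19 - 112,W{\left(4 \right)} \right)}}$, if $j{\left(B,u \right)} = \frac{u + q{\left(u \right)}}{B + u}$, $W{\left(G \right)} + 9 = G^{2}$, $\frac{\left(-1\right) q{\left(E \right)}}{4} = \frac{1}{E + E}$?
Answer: $\frac{54860204}{47} \approx 1.1672 \cdot 10^{6}$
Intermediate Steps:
$q{\left(E \right)} = - \frac{2}{E}$ ($q{\left(E \right)} = - \frac{4}{E + E} = - \frac{4}{2 E} = - 4 \frac{1}{2 E} = - \frac{2}{E}$)
$W{\left(G \right)} = -9 + G^{2}$
$j{\left(B,u \right)} = \frac{u - \frac{2}{u}}{B + u}$
$- \frac{63203}{j{\left(-19 - 112,W{\left(4 \right)} \right)}} = - \frac{63203}{\frac{1}{-9 + 4^{2}} \frac{1}{\left(-19 - 112\right) - \left(9 - 4^{2}\right)} \left(-2 + \left(-9 + 4^{2}\right)^{2}\right)} = - \frac{63203}{\frac{1}{-9 + 16} \frac{1}{\left(-19 - 112\right) + \left(-9 + 16\right)} \left(-2 + \left(-9 + 16\right)^{2}\right)} = - \frac{63203}{\frac{1}{7} \frac{1}{-131 + 7} \left(-2 + 7^{2}\right)} = - \frac{63203}{\frac{1}{7} \frac{1}{-124} \left(-2 + 49\right)} = - \frac{63203}{\frac{1}{7} \left(- \frac{1}{124}\right) 47} = - \frac{63203}{- \frac{47}{868}} = \left(-63203\right) \left(- \frac{868}{47}\right) = \frac{54860204}{47}$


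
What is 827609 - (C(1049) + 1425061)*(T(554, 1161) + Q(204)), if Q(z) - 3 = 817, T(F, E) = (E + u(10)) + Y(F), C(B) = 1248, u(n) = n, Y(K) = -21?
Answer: -2809001121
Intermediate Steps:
T(F, E) = -11 + E (T(F, E) = (E + 10) - 21 = (10 + E) - 21 = -11 + E)
Q(z) = 820 (Q(z) = 3 + 817 = 820)
827609 - (C(1049) + 1425061)*(T(554, 1161) + Q(204)) = 827609 - (1248 + 1425061)*((-11 + 1161) + 820) = 827609 - 1426309*(1150 + 820) = 827609 - 1426309*1970 = 827609 - 1*2809828730 = 827609 - 2809828730 = -2809001121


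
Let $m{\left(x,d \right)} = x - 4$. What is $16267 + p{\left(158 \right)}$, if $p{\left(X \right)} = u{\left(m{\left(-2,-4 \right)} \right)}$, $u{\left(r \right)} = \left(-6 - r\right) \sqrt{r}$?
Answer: $16267$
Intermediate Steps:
$m{\left(x,d \right)} = -4 + x$
$u{\left(r \right)} = \sqrt{r} \left(-6 - r\right)$
$p{\left(X \right)} = 0$ ($p{\left(X \right)} = \sqrt{-4 - 2} \left(-6 - \left(-4 - 2\right)\right) = \sqrt{-6} \left(-6 - -6\right) = i \sqrt{6} \left(-6 + 6\right) = i \sqrt{6} \cdot 0 = 0$)
$16267 + p{\left(158 \right)} = 16267 + 0 = 16267$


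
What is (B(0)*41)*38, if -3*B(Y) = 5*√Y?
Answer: 0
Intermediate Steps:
B(Y) = -5*√Y/3
(B(0)*41)*38 = (-5*√0/3*41)*38 = (-5/3*0*41)*38 = (0*41)*38 = 0*38 = 0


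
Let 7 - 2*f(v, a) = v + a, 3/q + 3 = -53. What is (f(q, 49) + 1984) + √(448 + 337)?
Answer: 219859/112 + √785 ≈ 1991.0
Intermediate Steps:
q = -3/56 (q = 3/(-3 - 53) = 3/(-56) = 3*(-1/56) = -3/56 ≈ -0.053571)
f(v, a) = 7/2 - a/2 - v/2 (f(v, a) = 7/2 - (v + a)/2 = 7/2 - (a + v)/2 = 7/2 + (-a/2 - v/2) = 7/2 - a/2 - v/2)
(f(q, 49) + 1984) + √(448 + 337) = ((7/2 - ½*49 - ½*(-3/56)) + 1984) + √(448 + 337) = ((7/2 - 49/2 + 3/112) + 1984) + √785 = (-2349/112 + 1984) + √785 = 219859/112 + √785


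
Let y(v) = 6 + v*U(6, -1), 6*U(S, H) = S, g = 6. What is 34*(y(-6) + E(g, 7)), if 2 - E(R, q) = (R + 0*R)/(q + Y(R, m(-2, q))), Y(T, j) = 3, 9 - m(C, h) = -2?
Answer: 238/5 ≈ 47.600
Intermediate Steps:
U(S, H) = S/6
m(C, h) = 11 (m(C, h) = 9 - 1*(-2) = 9 + 2 = 11)
E(R, q) = 2 - R/(3 + q) (E(R, q) = 2 - (R + 0*R)/(q + 3) = 2 - (R + 0)/(3 + q) = 2 - R/(3 + q))
y(v) = 6 + v (y(v) = 6 + v*((⅙)*6) = 6 + v*1 = 6 + v)
34*(y(-6) + E(g, 7)) = 34*((6 - 6) + (6 - 1*6 + 2*7)/(3 + 7)) = 34*(0 + (6 - 6 + 14)/10) = 34*(0 + (⅒)*14) = 34*(0 + 7/5) = 34*(7/5) = 238/5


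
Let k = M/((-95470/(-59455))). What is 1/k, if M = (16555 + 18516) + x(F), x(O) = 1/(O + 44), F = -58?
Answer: 267316/5838397763 ≈ 4.5786e-5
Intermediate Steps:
x(O) = 1/(44 + O)
M = 490993/14 (M = (16555 + 18516) + 1/(44 - 58) = 35071 + 1/(-14) = 35071 - 1/14 = 490993/14 ≈ 35071.)
k = 5838397763/267316 (k = 490993/(14*((-95470/(-59455)))) = 490993/(14*((-95470*(-1/59455)))) = 490993/(14*(19094/11891)) = (490993/14)*(11891/19094) = 5838397763/267316 ≈ 21841.)
1/k = 1/(5838397763/267316) = 267316/5838397763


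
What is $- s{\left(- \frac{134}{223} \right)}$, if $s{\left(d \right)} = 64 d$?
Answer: $\frac{8576}{223} \approx 38.457$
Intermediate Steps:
$- s{\left(- \frac{134}{223} \right)} = - 64 \left(- \frac{134}{223}\right) = - 64 \left(\left(-134\right) \frac{1}{223}\right) = - \frac{64 \left(-134\right)}{223} = \left(-1\right) \left(- \frac{8576}{223}\right) = \frac{8576}{223}$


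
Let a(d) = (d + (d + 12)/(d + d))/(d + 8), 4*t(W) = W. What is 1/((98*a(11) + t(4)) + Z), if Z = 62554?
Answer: 209/13086980 ≈ 1.5970e-5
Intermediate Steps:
t(W) = W/4
a(d) = (d + (12 + d)/(2*d))/(8 + d) (a(d) = (d + (12 + d)/((2*d)))/(8 + d) = (d + (12 + d)*(1/(2*d)))/(8 + d) = (d + (12 + d)/(2*d))/(8 + d))
1/((98*a(11) + t(4)) + Z) = 1/((98*((6 + 11² + (½)*11)/(11*(8 + 11))) + (¼)*4) + 62554) = 1/((98*((1/11)*(6 + 121 + 11/2)/19) + 1) + 62554) = 1/((98*((1/11)*(1/19)*(265/2)) + 1) + 62554) = 1/((98*(265/418) + 1) + 62554) = 1/((12985/209 + 1) + 62554) = 1/(13194/209 + 62554) = 1/(13086980/209) = 209/13086980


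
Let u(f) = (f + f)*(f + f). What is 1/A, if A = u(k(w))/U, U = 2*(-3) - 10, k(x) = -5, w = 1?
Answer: -4/25 ≈ -0.16000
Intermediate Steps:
u(f) = 4*f**2 (u(f) = (2*f)*(2*f) = 4*f**2)
U = -16 (U = -6 - 10 = -16)
A = -25/4 (A = (4*(-5)**2)/(-16) = (4*25)*(-1/16) = 100*(-1/16) = -25/4 ≈ -6.2500)
1/A = 1/(-25/4) = -4/25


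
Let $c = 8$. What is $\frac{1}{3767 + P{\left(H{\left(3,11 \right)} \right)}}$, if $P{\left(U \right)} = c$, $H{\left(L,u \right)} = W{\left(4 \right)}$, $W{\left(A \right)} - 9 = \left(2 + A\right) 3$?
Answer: $\frac{1}{3775} \approx 0.0002649$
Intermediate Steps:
$W{\left(A \right)} = 15 + 3 A$ ($W{\left(A \right)} = 9 + \left(2 + A\right) 3 = 9 + \left(6 + 3 A\right) = 15 + 3 A$)
$H{\left(L,u \right)} = 27$ ($H{\left(L,u \right)} = 15 + 3 \cdot 4 = 15 + 12 = 27$)
$P{\left(U \right)} = 8$
$\frac{1}{3767 + P{\left(H{\left(3,11 \right)} \right)}} = \frac{1}{3767 + 8} = \frac{1}{3775}$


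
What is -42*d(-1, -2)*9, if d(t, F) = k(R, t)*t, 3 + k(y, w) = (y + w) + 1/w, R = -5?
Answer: -3780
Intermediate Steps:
k(y, w) = -3 + w + y + 1/w (k(y, w) = -3 + ((y + w) + 1/w) = -3 + ((w + y) + 1/w) = -3 + (w + y + 1/w) = -3 + w + y + 1/w)
d(t, F) = t*(-8 + t + 1/t) (d(t, F) = (-3 + t - 5 + 1/t)*t = (-8 + t + 1/t)*t = t*(-8 + t + 1/t))
-42*d(-1, -2)*9 = -42*(1 - (-8 - 1))*9 = -42*(1 - 1*(-9))*9 = -42*(1 + 9)*9 = -42*10*9 = -420*9 = -3780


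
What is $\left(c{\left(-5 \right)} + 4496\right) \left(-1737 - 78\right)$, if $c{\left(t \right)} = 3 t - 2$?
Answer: $-8129385$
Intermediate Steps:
$c{\left(t \right)} = -2 + 3 t$
$\left(c{\left(-5 \right)} + 4496\right) \left(-1737 - 78\right) = \left(\left(-2 + 3 \left(-5\right)\right) + 4496\right) \left(-1737 - 78\right) = \left(\left(-2 - 15\right) + 4496\right) \left(-1815\right) = \left(-17 + 4496\right) \left(-1815\right) = 4479 \left(-1815\right) = -8129385$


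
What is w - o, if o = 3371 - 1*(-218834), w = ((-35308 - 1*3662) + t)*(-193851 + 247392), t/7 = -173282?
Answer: -67030555909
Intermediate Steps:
t = -1212974 (t = 7*(-173282) = -1212974)
w = -67030333704 (w = ((-35308 - 1*3662) - 1212974)*(-193851 + 247392) = ((-35308 - 3662) - 1212974)*53541 = (-38970 - 1212974)*53541 = -1251944*53541 = -67030333704)
o = 222205 (o = 3371 + 218834 = 222205)
w - o = -67030333704 - 1*222205 = -67030333704 - 222205 = -67030555909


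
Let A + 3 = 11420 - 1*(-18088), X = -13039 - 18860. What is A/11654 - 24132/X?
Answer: 407471441/123916982 ≈ 3.2883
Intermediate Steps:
X = -31899
A = 29505 (A = -3 + (11420 - 1*(-18088)) = -3 + (11420 + 18088) = -3 + 29508 = 29505)
A/11654 - 24132/X = 29505/11654 - 24132/(-31899) = 29505*(1/11654) - 24132*(-1/31899) = 29505/11654 + 8044/10633 = 407471441/123916982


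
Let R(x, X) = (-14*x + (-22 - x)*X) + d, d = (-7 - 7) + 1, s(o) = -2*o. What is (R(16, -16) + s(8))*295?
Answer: 104725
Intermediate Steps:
d = -13 (d = -14 + 1 = -13)
R(x, X) = -13 - 14*x + X*(-22 - x) (R(x, X) = (-14*x + (-22 - x)*X) - 13 = (-14*x + X*(-22 - x)) - 13 = -13 - 14*x + X*(-22 - x))
(R(16, -16) + s(8))*295 = ((-13 - 22*(-16) - 14*16 - 1*(-16)*16) - 2*8)*295 = ((-13 + 352 - 224 + 256) - 16)*295 = (371 - 16)*295 = 355*295 = 104725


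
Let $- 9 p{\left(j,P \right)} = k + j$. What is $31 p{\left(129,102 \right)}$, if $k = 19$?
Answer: $- \frac{4588}{9} \approx -509.78$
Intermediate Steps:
$p{\left(j,P \right)} = - \frac{19}{9} - \frac{j}{9}$ ($p{\left(j,P \right)} = - \frac{19 + j}{9} = - \frac{19}{9} - \frac{j}{9}$)
$31 p{\left(129,102 \right)} = 31 \left(- \frac{19}{9} - \frac{43}{3}\right) = 31 \left(- \frac{148}{9}\right) = - \frac{4588}{9}$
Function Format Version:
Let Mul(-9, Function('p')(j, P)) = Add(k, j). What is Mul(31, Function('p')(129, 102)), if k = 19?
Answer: Rational(-4588, 9) ≈ -509.78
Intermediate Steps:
Function('p')(j, P) = Add(Rational(-19, 9), Mul(Rational(-1, 9), j)) (Function('p')(j, P) = Mul(Rational(-1, 9), Add(19, j)) = Add(Rational(-19, 9), Mul(Rational(-1, 9), j)))
Mul(31, Function('p')(129, 102)) = Mul(31, Add(Rational(-19, 9), Mul(Rational(-1, 9), 129))) = Mul(31, Add(Rational(-19, 9), Rational(-43, 3))) = Mul(31, Rational(-148, 9)) = Rational(-4588, 9)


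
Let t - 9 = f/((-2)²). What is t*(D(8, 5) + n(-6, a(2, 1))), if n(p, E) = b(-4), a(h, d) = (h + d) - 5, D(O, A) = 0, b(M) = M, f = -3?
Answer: -33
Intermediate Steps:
a(h, d) = -5 + d + h (a(h, d) = (d + h) - 5 = -5 + d + h)
n(p, E) = -4
t = 33/4 (t = 9 - 3/((-2)²) = 9 - 3/4 = 9 - 3*¼ = 9 - ¾ = 33/4 ≈ 8.2500)
t*(D(8, 5) + n(-6, a(2, 1))) = 33*(0 - 4)/4 = (33/4)*(-4) = -33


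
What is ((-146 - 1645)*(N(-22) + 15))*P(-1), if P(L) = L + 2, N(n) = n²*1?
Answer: -893709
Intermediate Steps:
N(n) = n²
P(L) = 2 + L
((-146 - 1645)*(N(-22) + 15))*P(-1) = ((-146 - 1645)*((-22)² + 15))*(2 - 1) = -1791*(484 + 15)*1 = -1791*499*1 = -893709*1 = -893709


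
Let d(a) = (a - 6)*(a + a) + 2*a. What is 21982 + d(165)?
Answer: 74782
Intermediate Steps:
d(a) = 2*a + 2*a*(-6 + a) (d(a) = (-6 + a)*(2*a) + 2*a = 2*a*(-6 + a) + 2*a = 2*a + 2*a*(-6 + a))
21982 + d(165) = 21982 + 2*165*(-5 + 165) = 21982 + 2*165*160 = 21982 + 52800 = 74782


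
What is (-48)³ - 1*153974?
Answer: -264566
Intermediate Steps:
(-48)³ - 1*153974 = -110592 - 153974 = -264566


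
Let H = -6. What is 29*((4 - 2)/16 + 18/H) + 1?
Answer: -659/8 ≈ -82.375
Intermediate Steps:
29*((4 - 2)/16 + 18/H) + 1 = 29*((4 - 2)/16 + 18/(-6)) + 1 = 29*(2*(1/16) + 18*(-⅙)) + 1 = 29*(⅛ - 3) + 1 = 29*(-23/8) + 1 = -667/8 + 1 = -659/8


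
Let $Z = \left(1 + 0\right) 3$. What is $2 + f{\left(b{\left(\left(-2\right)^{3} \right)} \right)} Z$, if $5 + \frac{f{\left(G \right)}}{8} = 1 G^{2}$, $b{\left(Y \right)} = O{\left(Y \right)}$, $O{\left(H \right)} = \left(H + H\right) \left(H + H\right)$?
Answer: $1572746$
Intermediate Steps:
$O{\left(H \right)} = 4 H^{2}$ ($O{\left(H \right)} = 2 H 2 H = 4 H^{2}$)
$Z = 3$ ($Z = 1 \cdot 3 = 3$)
$b{\left(Y \right)} = 4 Y^{2}$
$f{\left(G \right)} = -40 + 8 G^{2}$ ($f{\left(G \right)} = -40 + 8 \cdot 1 G^{2} = -40 + 8 G^{2}$)
$2 + f{\left(b{\left(\left(-2\right)^{3} \right)} \right)} Z = 2 + \left(-40 + 8 \left(4 \left(\left(-2\right)^{3}\right)^{2}\right)^{2}\right) 3 = 2 + \left(-40 + 8 \left(4 \left(-8\right)^{2}\right)^{2}\right) 3 = 2 + \left(-40 + 8 \left(4 \cdot 64\right)^{2}\right) 3 = 2 + \left(-40 + 8 \cdot 256^{2}\right) 3 = 2 + \left(-40 + 8 \cdot 65536\right) 3 = 2 + \left(-40 + 524288\right) 3 = 2 + 524248 \cdot 3 = 2 + 1572744 = 1572746$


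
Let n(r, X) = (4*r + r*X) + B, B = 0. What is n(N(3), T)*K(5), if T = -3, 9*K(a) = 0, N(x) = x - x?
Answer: 0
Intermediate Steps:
N(x) = 0
K(a) = 0 (K(a) = (1/9)*0 = 0)
n(r, X) = 4*r + X*r (n(r, X) = (4*r + r*X) + 0 = (4*r + X*r) + 0 = 4*r + X*r)
n(N(3), T)*K(5) = (0*(4 - 3))*0 = (0*1)*0 = 0*0 = 0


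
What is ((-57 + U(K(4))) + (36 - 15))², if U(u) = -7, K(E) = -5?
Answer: 1849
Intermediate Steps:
((-57 + U(K(4))) + (36 - 15))² = ((-57 - 7) + (36 - 15))² = (-64 + 21)² = (-43)² = 1849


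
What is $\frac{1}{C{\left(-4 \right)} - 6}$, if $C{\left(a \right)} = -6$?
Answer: $- \frac{1}{12} \approx -0.083333$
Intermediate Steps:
$\frac{1}{C{\left(-4 \right)} - 6} = \frac{1}{-6 - 6} = \frac{1}{-12} = - \frac{1}{12}$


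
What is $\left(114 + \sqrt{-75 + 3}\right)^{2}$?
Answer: $12924 + 1368 i \sqrt{2} \approx 12924.0 + 1934.6 i$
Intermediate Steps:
$\left(114 + \sqrt{-75 + 3}\right)^{2} = \left(114 + \sqrt{-72}\right)^{2} = \left(114 + 6 i \sqrt{2}\right)^{2}$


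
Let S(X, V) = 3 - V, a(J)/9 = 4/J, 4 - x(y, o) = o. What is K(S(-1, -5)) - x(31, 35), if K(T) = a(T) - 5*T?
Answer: -9/2 ≈ -4.5000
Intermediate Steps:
x(y, o) = 4 - o
a(J) = 36/J (a(J) = 9*(4/J) = 36/J)
K(T) = -5*T + 36/T (K(T) = 36/T - 5*T = -5*T + 36/T)
K(S(-1, -5)) - x(31, 35) = (-5*(3 - 1*(-5)) + 36/(3 - 1*(-5))) - (4 - 1*35) = (-5*(3 + 5) + 36/(3 + 5)) - (4 - 35) = (-5*8 + 36/8) - 1*(-31) = (-40 + 36*(⅛)) + 31 = (-40 + 9/2) + 31 = -71/2 + 31 = -9/2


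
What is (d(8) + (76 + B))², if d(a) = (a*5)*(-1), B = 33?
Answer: 4761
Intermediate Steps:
d(a) = -5*a (d(a) = (5*a)*(-1) = -5*a)
(d(8) + (76 + B))² = (-5*8 + (76 + 33))² = (-40 + 109)² = 69² = 4761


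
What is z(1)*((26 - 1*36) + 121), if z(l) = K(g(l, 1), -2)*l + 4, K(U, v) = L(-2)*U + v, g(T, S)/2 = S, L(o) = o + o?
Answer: -666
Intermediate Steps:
L(o) = 2*o
g(T, S) = 2*S
K(U, v) = v - 4*U (K(U, v) = (2*(-2))*U + v = -4*U + v = v - 4*U)
z(l) = 4 - 10*l (z(l) = (-2 - 8)*l + 4 = -10*l + 4 = 4 - 10*l)
z(1)*((26 - 1*36) + 121) = (4 - 10*1)*((26 - 1*36) + 121) = (4 - 10)*((26 - 36) + 121) = -6*(-10 + 121) = -6*111 = -666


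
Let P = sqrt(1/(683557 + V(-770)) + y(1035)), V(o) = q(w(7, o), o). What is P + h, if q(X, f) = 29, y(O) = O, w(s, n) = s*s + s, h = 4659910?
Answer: 4659910 + sqrt(53738329306494)/227862 ≈ 4.6599e+6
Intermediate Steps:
w(s, n) = s + s**2 (w(s, n) = s**2 + s = s + s**2)
V(o) = 29
P = sqrt(53738329306494)/227862 (P = sqrt(1/(683557 + 29) + 1035) = sqrt(1/683586 + 1035) = sqrt(707511511/683586) = sqrt(53738329306494)/227862 ≈ 32.171)
P + h = sqrt(53738329306494)/227862 + 4659910 = 4659910 + sqrt(53738329306494)/227862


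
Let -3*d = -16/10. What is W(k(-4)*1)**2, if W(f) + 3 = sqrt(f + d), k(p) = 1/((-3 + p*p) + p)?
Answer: (45 - sqrt(145))**2/225 ≈ 4.8278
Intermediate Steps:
k(p) = 1/(-3 + p + p**2) (k(p) = 1/((-3 + p**2) + p) = 1/(-3 + p + p**2))
d = 8/15 (d = -(-16)/(3*10) = -1/3*(-8/5) = 8/15 ≈ 0.53333)
W(f) = -3 + sqrt(8/15 + f) (W(f) = -3 + sqrt(f + 8/15) = -3 + sqrt(8/15 + f))
W(k(-4)*1)**2 = (-3 + sqrt(120 + 225*(1/(-3 - 4 + (-4)**2)))/15)**2 = (-3 + sqrt(120 + 225*(1/(-3 - 4 + 16)))/15)**2 = (-3 + sqrt(120 + 225*(1/9))/15)**2 = (-3 + sqrt(120 + 25)/15)**2 = (-3 + sqrt(145)/15)**2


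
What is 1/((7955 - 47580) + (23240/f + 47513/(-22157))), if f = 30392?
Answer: -84174443/3335528439677 ≈ -2.5236e-5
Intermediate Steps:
1/((7955 - 47580) + (23240/f + 47513/(-22157))) = 1/((7955 - 47580) + (23240/30392 + 47513/(-22157))) = 1/(-39625 + (23240*(1/30392) + 47513*(-1/22157))) = 1/(-39625 + (2905/3799 - 47513/22157)) = 1/(-39625 - 116135802/84174443) = 1/(-3335528439677/84174443) = -84174443/3335528439677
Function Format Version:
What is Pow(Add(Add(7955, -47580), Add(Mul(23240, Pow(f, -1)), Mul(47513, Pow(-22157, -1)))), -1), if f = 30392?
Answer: Rational(-84174443, 3335528439677) ≈ -2.5236e-5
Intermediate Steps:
Pow(Add(Add(7955, -47580), Add(Mul(23240, Pow(f, -1)), Mul(47513, Pow(-22157, -1)))), -1) = Pow(Add(Add(7955, -47580), Add(Mul(23240, Pow(30392, -1)), Mul(47513, Pow(-22157, -1)))), -1) = Pow(Add(-39625, Add(Mul(23240, Rational(1, 30392)), Mul(47513, Rational(-1, 22157)))), -1) = Pow(Add(-39625, Add(Rational(2905, 3799), Rational(-47513, 22157))), -1) = Pow(Add(-39625, Rational(-116135802, 84174443)), -1) = Pow(Rational(-3335528439677, 84174443), -1) = Rational(-84174443, 3335528439677)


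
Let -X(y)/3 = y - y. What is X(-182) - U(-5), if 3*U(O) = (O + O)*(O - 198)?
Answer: -2030/3 ≈ -676.67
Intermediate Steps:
U(O) = 2*O*(-198 + O)/3 (U(O) = ((O + O)*(O - 198))/3 = ((2*O)*(-198 + O))/3 = (2*O*(-198 + O))/3 = 2*O*(-198 + O)/3)
X(y) = 0 (X(y) = -3*(y - y) = -3*0 = 0)
X(-182) - U(-5) = 0 - 2*(-5)*(-198 - 5)/3 = 0 - 2*(-5)*(-203)/3 = 0 - 1*2030/3 = 0 - 2030/3 = -2030/3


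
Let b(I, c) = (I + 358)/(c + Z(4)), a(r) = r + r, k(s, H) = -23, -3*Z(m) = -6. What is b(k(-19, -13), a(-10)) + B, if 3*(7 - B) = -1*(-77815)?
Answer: -467099/18 ≈ -25950.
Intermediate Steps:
Z(m) = 2 (Z(m) = -⅓*(-6) = 2)
a(r) = 2*r
b(I, c) = (358 + I)/(2 + c) (b(I, c) = (I + 358)/(c + 2) = (358 + I)/(2 + c))
B = -77794/3 (B = 7 - (-1)*(-77815)/3 = 7 - ⅓*77815 = 7 - 77815/3 = -77794/3 ≈ -25931.)
b(k(-19, -13), a(-10)) + B = (358 - 23)/(2 + 2*(-10)) - 77794/3 = 335/(2 - 20) - 77794/3 = 335/(-18) - 77794/3 = -1/18*335 - 77794/3 = -335/18 - 77794/3 = -467099/18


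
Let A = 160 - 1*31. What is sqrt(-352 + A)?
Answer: I*sqrt(223) ≈ 14.933*I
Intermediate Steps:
A = 129 (A = 160 - 31 = 129)
sqrt(-352 + A) = sqrt(-352 + 129) = sqrt(-223) = I*sqrt(223)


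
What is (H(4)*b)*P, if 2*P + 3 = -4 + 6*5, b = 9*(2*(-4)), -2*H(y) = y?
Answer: 1656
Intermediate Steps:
H(y) = -y/2
b = -72 (b = 9*(-8) = -72)
P = 23/2 (P = -3/2 + (-4 + 6*5)/2 = -3/2 + (-4 + 30)/2 = -3/2 + (½)*26 = -3/2 + 13 = 23/2 ≈ 11.500)
(H(4)*b)*P = (-½*4*(-72))*(23/2) = -2*(-72)*(23/2) = 144*(23/2) = 1656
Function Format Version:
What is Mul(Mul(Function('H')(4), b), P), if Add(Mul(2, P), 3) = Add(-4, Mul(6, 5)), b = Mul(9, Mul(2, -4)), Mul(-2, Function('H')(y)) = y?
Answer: 1656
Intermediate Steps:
Function('H')(y) = Mul(Rational(-1, 2), y)
b = -72 (b = Mul(9, -8) = -72)
P = Rational(23, 2) (P = Add(Rational(-3, 2), Mul(Rational(1, 2), Add(-4, Mul(6, 5)))) = Add(Rational(-3, 2), Mul(Rational(1, 2), Add(-4, 30))) = Add(Rational(-3, 2), Mul(Rational(1, 2), 26)) = Add(Rational(-3, 2), 13) = Rational(23, 2) ≈ 11.500)
Mul(Mul(Function('H')(4), b), P) = Mul(Mul(Mul(Rational(-1, 2), 4), -72), Rational(23, 2)) = Mul(Mul(-2, -72), Rational(23, 2)) = Mul(144, Rational(23, 2)) = 1656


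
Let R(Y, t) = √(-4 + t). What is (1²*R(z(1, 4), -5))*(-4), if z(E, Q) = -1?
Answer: -12*I ≈ -12.0*I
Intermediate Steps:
(1²*R(z(1, 4), -5))*(-4) = (1²*√(-4 - 5))*(-4) = (1*√(-9))*(-4) = (1*(3*I))*(-4) = (3*I)*(-4) = -12*I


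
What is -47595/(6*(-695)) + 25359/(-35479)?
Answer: 105525065/9863162 ≈ 10.699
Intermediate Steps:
-47595/(6*(-695)) + 25359/(-35479) = -47595/(-4170) + 25359*(-1/35479) = -47595*(-1/4170) - 25359/35479 = 3173/278 - 25359/35479 = 105525065/9863162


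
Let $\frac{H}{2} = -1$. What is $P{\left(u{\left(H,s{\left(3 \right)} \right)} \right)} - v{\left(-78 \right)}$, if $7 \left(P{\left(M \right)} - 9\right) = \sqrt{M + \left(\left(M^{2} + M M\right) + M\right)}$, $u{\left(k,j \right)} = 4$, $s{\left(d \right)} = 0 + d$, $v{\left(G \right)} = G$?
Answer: $87 + \frac{2 \sqrt{10}}{7} \approx 87.904$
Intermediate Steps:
$s{\left(d \right)} = d$
$H = -2$ ($H = 2 \left(-1\right) = -2$)
$P{\left(M \right)} = 9 + \frac{\sqrt{2 M + 2 M^{2}}}{7}$ ($P{\left(M \right)} = 9 + \frac{\sqrt{M + \left(\left(M^{2} + M M\right) + M\right)}}{7} = 9 + \frac{\sqrt{M + \left(\left(M^{2} + M^{2}\right) + M\right)}}{7} = 9 + \frac{\sqrt{M + \left(2 M^{2} + M\right)}}{7} = 9 + \frac{\sqrt{M + \left(M + 2 M^{2}\right)}}{7} = 9 + \frac{\sqrt{2 M + 2 M^{2}}}{7}$)
$P{\left(u{\left(H,s{\left(3 \right)} \right)} \right)} - v{\left(-78 \right)} = \left(9 + \frac{\sqrt{2} \sqrt{4 \left(1 + 4\right)}}{7}\right) - -78 = \left(9 + \frac{\sqrt{2} \sqrt{4 \cdot 5}}{7}\right) + 78 = \left(9 + \frac{\sqrt{2} \sqrt{20}}{7}\right) + 78 = \left(9 + \frac{\sqrt{2} \cdot 2 \sqrt{5}}{7}\right) + 78 = \left(9 + \frac{2 \sqrt{10}}{7}\right) + 78 = 87 + \frac{2 \sqrt{10}}{7}$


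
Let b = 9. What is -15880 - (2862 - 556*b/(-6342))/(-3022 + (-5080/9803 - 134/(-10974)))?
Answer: -2728730941688469112/171844691792557 ≈ -15879.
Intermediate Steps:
-15880 - (2862 - 556*b/(-6342))/(-3022 + (-5080/9803 - 134/(-10974))) = -15880 - (2862 - 556*9/(-6342))/(-3022 + (-5080/9803 - 134/(-10974))) = -15880 - (2862 - 5004*(-1/6342))/(-3022 + (-5080*1/9803 - 134*(-1/10974))) = -15880 - (2862 + 834/1057)/(-3022 + (-5080/9803 + 67/5487)) = -15880 - 3025968/(1057*(-3022 - 27217159/53789061)) = -15880 - 3025968/(1057*(-162577759501/53789061)) = -15880 - 3025968*(-53789061)/(1057*162577759501) = -15880 - 1*(-162763977336048/171844691792557) = -15880 + 162763977336048/171844691792557 = -2728730941688469112/171844691792557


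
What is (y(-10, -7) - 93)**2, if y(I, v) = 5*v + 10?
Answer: 13924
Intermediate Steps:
y(I, v) = 10 + 5*v
(y(-10, -7) - 93)**2 = ((10 + 5*(-7)) - 93)**2 = ((10 - 35) - 93)**2 = (-25 - 93)**2 = (-118)**2 = 13924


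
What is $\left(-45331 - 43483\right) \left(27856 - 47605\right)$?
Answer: $1753987686$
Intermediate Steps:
$\left(-45331 - 43483\right) \left(27856 - 47605\right) = \left(-88814\right) \left(-19749\right) = 1753987686$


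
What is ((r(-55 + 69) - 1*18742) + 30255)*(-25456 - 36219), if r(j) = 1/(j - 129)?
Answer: -16331465990/23 ≈ -7.1006e+8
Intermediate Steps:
r(j) = 1/(-129 + j)
((r(-55 + 69) - 1*18742) + 30255)*(-25456 - 36219) = ((1/(-129 + (-55 + 69)) - 1*18742) + 30255)*(-25456 - 36219) = ((1/(-129 + 14) - 18742) + 30255)*(-61675) = ((1/(-115) - 18742) + 30255)*(-61675) = ((-1/115 - 18742) + 30255)*(-61675) = (-2155331/115 + 30255)*(-61675) = (1323994/115)*(-61675) = -16331465990/23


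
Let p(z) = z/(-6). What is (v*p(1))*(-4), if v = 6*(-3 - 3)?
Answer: -24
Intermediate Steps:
p(z) = -z/6 (p(z) = z*(-⅙) = -z/6)
v = -36 (v = 6*(-6) = -36)
(v*p(1))*(-4) = -(-6)*(-4) = -36*(-⅙)*(-4) = 6*(-4) = -24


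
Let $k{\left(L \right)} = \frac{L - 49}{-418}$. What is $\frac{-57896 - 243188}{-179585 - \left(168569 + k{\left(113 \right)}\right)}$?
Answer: $\frac{31463278}{36382077} \approx 0.8648$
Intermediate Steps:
$k{\left(L \right)} = \frac{49}{418} - \frac{L}{418}$ ($k{\left(L \right)} = \left(-49 + L\right) \left(- \frac{1}{418}\right) = \frac{49}{418} - \frac{L}{418}$)
$\frac{-57896 - 243188}{-179585 - \left(168569 + k{\left(113 \right)}\right)} = \frac{-57896 - 243188}{-179585 - \left(\frac{70461891}{418} - \frac{113}{418}\right)} = - \frac{301084}{-179585 - \frac{35230889}{209}} = - \frac{301084}{- \frac{72764154}{209}} = \left(-301084\right) \left(- \frac{209}{72764154}\right) = \frac{31463278}{36382077}$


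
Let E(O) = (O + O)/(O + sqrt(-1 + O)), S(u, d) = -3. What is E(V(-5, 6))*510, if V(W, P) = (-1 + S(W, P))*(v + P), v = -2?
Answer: 87040/91 + 5440*I*sqrt(17)/91 ≈ 956.48 + 246.48*I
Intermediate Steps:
V(W, P) = 8 - 4*P (V(W, P) = (-1 - 3)*(-2 + P) = -4*(-2 + P) = 8 - 4*P)
E(O) = 2*O/(O + sqrt(-1 + O)) (E(O) = (2*O)/(O + sqrt(-1 + O)) = 2*O/(O + sqrt(-1 + O)))
E(V(-5, 6))*510 = (2*(8 - 4*6)/((8 - 4*6) + sqrt(-1 + (8 - 4*6))))*510 = (2*(8 - 24)/((8 - 24) + sqrt(-1 + (8 - 24))))*510 = (2*(-16)/(-16 + sqrt(-1 - 16)))*510 = (2*(-16)/(-16 + sqrt(-17)))*510 = (2*(-16)/(-16 + I*sqrt(17)))*510 = -32/(-16 + I*sqrt(17))*510 = -16320/(-16 + I*sqrt(17))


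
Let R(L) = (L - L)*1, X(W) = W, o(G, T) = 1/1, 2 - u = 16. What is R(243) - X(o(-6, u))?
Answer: -1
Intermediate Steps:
u = -14 (u = 2 - 1*16 = 2 - 16 = -14)
o(G, T) = 1
R(L) = 0 (R(L) = 0*1 = 0)
R(243) - X(o(-6, u)) = 0 - 1*1 = 0 - 1 = -1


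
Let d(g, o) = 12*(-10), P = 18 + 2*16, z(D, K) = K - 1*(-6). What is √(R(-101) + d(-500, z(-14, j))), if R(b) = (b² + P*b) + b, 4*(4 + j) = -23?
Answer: √4930 ≈ 70.214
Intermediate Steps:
j = -39/4 (j = -4 + (¼)*(-23) = -4 - 23/4 = -39/4 ≈ -9.7500)
z(D, K) = 6 + K (z(D, K) = K + 6 = 6 + K)
P = 50 (P = 18 + 32 = 50)
R(b) = b² + 51*b (R(b) = (b² + 50*b) + b = b² + 51*b)
d(g, o) = -120
√(R(-101) + d(-500, z(-14, j))) = √(-101*(51 - 101) - 120) = √(-101*(-50) - 120) = √(5050 - 120) = √4930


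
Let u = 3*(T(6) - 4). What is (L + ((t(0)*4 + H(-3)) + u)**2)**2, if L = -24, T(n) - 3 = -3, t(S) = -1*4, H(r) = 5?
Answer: 255025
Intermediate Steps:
t(S) = -4
T(n) = 0 (T(n) = 3 - 3 = 0)
u = -12 (u = 3*(0 - 4) = 3*(-4) = -12)
(L + ((t(0)*4 + H(-3)) + u)**2)**2 = (-24 + ((-4*4 + 5) - 12)**2)**2 = (-24 + ((-16 + 5) - 12)**2)**2 = (-24 + (-11 - 12)**2)**2 = (-24 + (-23)**2)**2 = (-24 + 529)**2 = 505**2 = 255025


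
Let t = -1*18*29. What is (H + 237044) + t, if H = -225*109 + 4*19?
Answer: 212073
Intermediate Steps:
t = -522 (t = -18*29 = -522)
H = -24449 (H = -24525 + 76 = -24449)
(H + 237044) + t = (-24449 + 237044) - 522 = 212595 - 522 = 212073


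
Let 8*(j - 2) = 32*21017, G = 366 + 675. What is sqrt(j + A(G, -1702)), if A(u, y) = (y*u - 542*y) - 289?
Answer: I*sqrt(765517) ≈ 874.94*I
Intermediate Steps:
G = 1041
A(u, y) = -289 - 542*y + u*y (A(u, y) = (u*y - 542*y) - 289 = (-542*y + u*y) - 289 = -289 - 542*y + u*y)
j = 84070 (j = 2 + (32*21017)/8 = 2 + (1/8)*672544 = 2 + 84068 = 84070)
sqrt(j + A(G, -1702)) = sqrt(84070 + (-289 - 542*(-1702) + 1041*(-1702))) = sqrt(84070 + (-289 + 922484 - 1771782)) = sqrt(84070 - 849587) = sqrt(-765517) = I*sqrt(765517)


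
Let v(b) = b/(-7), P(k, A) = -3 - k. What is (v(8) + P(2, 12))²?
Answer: 1849/49 ≈ 37.735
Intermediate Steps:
v(b) = -b/7 (v(b) = b*(-⅐) = -b/7)
(v(8) + P(2, 12))² = (-⅐*8 + (-3 - 1*2))² = (-8/7 + (-3 - 2))² = (-8/7 - 5)² = (-43/7)² = 1849/49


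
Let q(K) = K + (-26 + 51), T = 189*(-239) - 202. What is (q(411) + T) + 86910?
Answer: 41973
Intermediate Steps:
T = -45373 (T = -45171 - 202 = -45373)
q(K) = 25 + K (q(K) = K + 25 = 25 + K)
(q(411) + T) + 86910 = ((25 + 411) - 45373) + 86910 = (436 - 45373) + 86910 = -44937 + 86910 = 41973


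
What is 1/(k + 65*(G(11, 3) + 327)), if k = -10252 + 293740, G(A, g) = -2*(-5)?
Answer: 1/305393 ≈ 3.2745e-6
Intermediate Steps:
G(A, g) = 10
k = 283488
1/(k + 65*(G(11, 3) + 327)) = 1/(283488 + 65*(10 + 327)) = 1/(283488 + 65*337) = 1/(283488 + 21905) = 1/305393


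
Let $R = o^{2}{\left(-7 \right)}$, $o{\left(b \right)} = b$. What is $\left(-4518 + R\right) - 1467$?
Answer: $-5936$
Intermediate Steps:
$R = 49$ ($R = \left(-7\right)^{2} = 49$)
$\left(-4518 + R\right) - 1467 = \left(-4518 + 49\right) - 1467 = -4469 - 1467 = -5936$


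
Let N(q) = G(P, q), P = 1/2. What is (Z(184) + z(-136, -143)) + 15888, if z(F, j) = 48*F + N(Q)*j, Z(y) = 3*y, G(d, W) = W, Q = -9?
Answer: 11199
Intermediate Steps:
P = ½ (P = 1*(½) = ½ ≈ 0.50000)
N(q) = q
z(F, j) = -9*j + 48*F (z(F, j) = 48*F - 9*j = -9*j + 48*F)
(Z(184) + z(-136, -143)) + 15888 = (3*184 + (-9*(-143) + 48*(-136))) + 15888 = (552 + (1287 - 6528)) + 15888 = (552 - 5241) + 15888 = -4689 + 15888 = 11199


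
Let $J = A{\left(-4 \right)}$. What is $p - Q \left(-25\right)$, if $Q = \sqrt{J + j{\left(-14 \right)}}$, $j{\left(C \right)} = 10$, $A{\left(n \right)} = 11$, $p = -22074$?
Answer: $-22074 + 25 \sqrt{21} \approx -21959.0$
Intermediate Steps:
$J = 11$
$Q = \sqrt{21}$ ($Q = \sqrt{11 + 10} = \sqrt{21} \approx 4.5826$)
$p - Q \left(-25\right) = -22074 - \sqrt{21} \left(-25\right) = -22074 - - 25 \sqrt{21} = -22074 + 25 \sqrt{21}$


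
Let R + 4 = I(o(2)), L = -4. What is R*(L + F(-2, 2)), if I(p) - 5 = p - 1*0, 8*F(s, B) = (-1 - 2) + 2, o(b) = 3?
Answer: -33/2 ≈ -16.500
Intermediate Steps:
F(s, B) = -1/8 (F(s, B) = ((-1 - 2) + 2)/8 = (-3 + 2)/8 = (1/8)*(-1) = -1/8)
I(p) = 5 + p (I(p) = 5 + (p - 1*0) = 5 + (p + 0) = 5 + p)
R = 4 (R = -4 + (5 + 3) = -4 + 8 = 4)
R*(L + F(-2, 2)) = 4*(-4 - 1/8) = 4*(-33/8) = -33/2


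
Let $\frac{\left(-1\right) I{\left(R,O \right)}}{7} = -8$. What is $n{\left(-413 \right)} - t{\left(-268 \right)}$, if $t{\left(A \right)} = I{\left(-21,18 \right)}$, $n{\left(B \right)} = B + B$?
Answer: $-882$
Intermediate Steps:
$I{\left(R,O \right)} = 56$ ($I{\left(R,O \right)} = \left(-7\right) \left(-8\right) = 56$)
$n{\left(B \right)} = 2 B$
$t{\left(A \right)} = 56$
$n{\left(-413 \right)} - t{\left(-268 \right)} = 2 \left(-413\right) - 56 = -826 - 56 = -882$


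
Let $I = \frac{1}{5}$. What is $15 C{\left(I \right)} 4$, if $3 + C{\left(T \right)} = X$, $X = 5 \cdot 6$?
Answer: $1620$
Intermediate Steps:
$I = \frac{1}{5} \approx 0.2$
$X = 30$
$C{\left(T \right)} = 27$ ($C{\left(T \right)} = -3 + 30 = 27$)
$15 C{\left(I \right)} 4 = 15 \cdot 27 \cdot 4 = 405 \cdot 4 = 1620$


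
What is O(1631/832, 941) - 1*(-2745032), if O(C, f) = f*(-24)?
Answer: 2722448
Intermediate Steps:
O(C, f) = -24*f
O(1631/832, 941) - 1*(-2745032) = -24*941 - 1*(-2745032) = -22584 + 2745032 = 2722448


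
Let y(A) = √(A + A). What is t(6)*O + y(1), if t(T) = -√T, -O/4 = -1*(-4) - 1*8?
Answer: √2 - 16*√6 ≈ -37.778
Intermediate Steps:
O = 16 (O = -4*(-1*(-4) - 1*8) = -4*(4 - 8) = -4*(-4) = 16)
y(A) = √2*√A (y(A) = √(2*A) = √2*√A)
t(6)*O + y(1) = -√6*16 + √2*√1 = -16*√6 + √2*1 = -16*√6 + √2 = √2 - 16*√6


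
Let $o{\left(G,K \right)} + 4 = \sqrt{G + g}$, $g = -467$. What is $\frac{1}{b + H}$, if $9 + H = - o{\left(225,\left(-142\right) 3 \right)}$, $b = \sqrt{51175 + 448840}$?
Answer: $- \frac{1}{5 - \sqrt{500015} + 11 i \sqrt{2}} \approx 0.0014236 + 3.1541 \cdot 10^{-5} i$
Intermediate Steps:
$b = \sqrt{500015} \approx 707.12$
$o{\left(G,K \right)} = -4 + \sqrt{-467 + G}$ ($o{\left(G,K \right)} = -4 + \sqrt{G - 467} = -4 + \sqrt{-467 + G}$)
$H = -5 - 11 i \sqrt{2}$ ($H = -9 - \left(-4 + \sqrt{-467 + 225}\right) = -9 - \left(-4 + \sqrt{-242}\right) = -9 - \left(-4 + 11 i \sqrt{2}\right) = -9 + \left(4 - 11 i \sqrt{2}\right) = -5 - 11 i \sqrt{2} \approx -5.0 - 15.556 i$)
$\frac{1}{b + H} = \frac{1}{\sqrt{500015} - \left(5 + 11 i \sqrt{2}\right)} = \frac{1}{-5 + \sqrt{500015} - 11 i \sqrt{2}}$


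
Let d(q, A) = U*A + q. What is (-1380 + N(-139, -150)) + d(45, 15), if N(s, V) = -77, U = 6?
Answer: -1322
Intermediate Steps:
d(q, A) = q + 6*A (d(q, A) = 6*A + q = q + 6*A)
(-1380 + N(-139, -150)) + d(45, 15) = (-1380 - 77) + (45 + 6*15) = -1457 + (45 + 90) = -1457 + 135 = -1322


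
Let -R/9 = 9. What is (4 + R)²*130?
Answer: 770770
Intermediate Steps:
R = -81 (R = -9*9 = -81)
(4 + R)²*130 = (4 - 81)²*130 = (-77)²*130 = 5929*130 = 770770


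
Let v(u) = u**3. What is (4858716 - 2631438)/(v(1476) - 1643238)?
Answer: 371213/535655823 ≈ 0.00069301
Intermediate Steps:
(4858716 - 2631438)/(v(1476) - 1643238) = (4858716 - 2631438)/(1476**3 - 1643238) = 2227278/(3215578176 - 1643238) = 2227278/3213934938 = 2227278*(1/3213934938) = 371213/535655823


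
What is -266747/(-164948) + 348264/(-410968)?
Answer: 6522378853/8473543708 ≈ 0.76973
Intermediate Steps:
-266747/(-164948) + 348264/(-410968) = -266747*(-1/164948) + 348264*(-1/410968) = 266747/164948 - 43533/51371 = 6522378853/8473543708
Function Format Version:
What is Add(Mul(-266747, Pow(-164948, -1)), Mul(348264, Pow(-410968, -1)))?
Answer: Rational(6522378853, 8473543708) ≈ 0.76973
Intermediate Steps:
Add(Mul(-266747, Pow(-164948, -1)), Mul(348264, Pow(-410968, -1))) = Add(Mul(-266747, Rational(-1, 164948)), Mul(348264, Rational(-1, 410968))) = Add(Rational(266747, 164948), Rational(-43533, 51371)) = Rational(6522378853, 8473543708)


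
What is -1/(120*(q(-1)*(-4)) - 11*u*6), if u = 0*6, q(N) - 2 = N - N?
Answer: 1/960 ≈ 0.0010417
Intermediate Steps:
q(N) = 2 (q(N) = 2 + (N - N) = 2 + 0 = 2)
u = 0
-1/(120*(q(-1)*(-4)) - 11*u*6) = -1/(120*(2*(-4)) - 11*0*6) = -1/(120*(-8) + 0*6) = -1/(-960 + 0) = -1/(-960) = -1*(-1/960) = 1/960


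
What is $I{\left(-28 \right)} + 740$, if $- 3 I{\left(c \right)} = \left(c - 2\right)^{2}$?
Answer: $440$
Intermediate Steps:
$I{\left(c \right)} = - \frac{\left(-2 + c\right)^{2}}{3}$ ($I{\left(c \right)} = - \frac{\left(c - 2\right)^{2}}{3} = - \frac{\left(-2 + c\right)^{2}}{3}$)
$I{\left(-28 \right)} + 740 = - \frac{\left(-2 - 28\right)^{2}}{3} + 740 = - \frac{\left(-30\right)^{2}}{3} + 740 = \left(- \frac{1}{3}\right) 900 + 740 = -300 + 740 = 440$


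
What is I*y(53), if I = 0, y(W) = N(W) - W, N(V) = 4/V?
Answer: 0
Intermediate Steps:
y(W) = -W + 4/W (y(W) = 4/W - W = -W + 4/W)
I*y(53) = 0*(-1*53 + 4/53) = 0*(-53 + 4*(1/53)) = 0*(-53 + 4/53) = 0*(-2805/53) = 0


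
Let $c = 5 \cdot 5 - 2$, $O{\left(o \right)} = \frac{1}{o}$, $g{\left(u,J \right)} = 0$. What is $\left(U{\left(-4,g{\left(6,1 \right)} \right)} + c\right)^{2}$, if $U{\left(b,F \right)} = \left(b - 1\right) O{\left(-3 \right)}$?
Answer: $\frac{5476}{9} \approx 608.44$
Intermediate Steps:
$U{\left(b,F \right)} = \frac{1}{3} - \frac{b}{3}$ ($U{\left(b,F \right)} = \frac{b - 1}{-3} = \left(-1 + b\right) \left(- \frac{1}{3}\right) = \frac{1}{3} - \frac{b}{3}$)
$c = 23$ ($c = 25 - 2 = 23$)
$\left(U{\left(-4,g{\left(6,1 \right)} \right)} + c\right)^{2} = \left(\left(\frac{1}{3} - - \frac{4}{3}\right) + 23\right)^{2} = \left(\left(\frac{1}{3} + \frac{4}{3}\right) + 23\right)^{2} = \left(\frac{5}{3} + 23\right)^{2} = \left(\frac{74}{3}\right)^{2} = \frac{5476}{9}$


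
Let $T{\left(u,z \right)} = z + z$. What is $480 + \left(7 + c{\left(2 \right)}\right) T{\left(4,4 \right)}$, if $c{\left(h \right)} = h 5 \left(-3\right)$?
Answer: $296$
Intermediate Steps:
$T{\left(u,z \right)} = 2 z$
$c{\left(h \right)} = - 15 h$ ($c{\left(h \right)} = 5 h \left(-3\right) = - 15 h$)
$480 + \left(7 + c{\left(2 \right)}\right) T{\left(4,4 \right)} = 480 + \left(7 - 30\right) 2 \cdot 4 = 480 + \left(7 - 30\right) 8 = 480 - 184 = 296$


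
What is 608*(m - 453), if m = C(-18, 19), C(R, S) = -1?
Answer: -276032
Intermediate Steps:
m = -1
608*(m - 453) = 608*(-1 - 453) = 608*(-454) = -276032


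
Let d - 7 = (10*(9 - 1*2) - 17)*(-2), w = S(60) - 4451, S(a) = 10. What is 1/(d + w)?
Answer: -1/4540 ≈ -0.00022026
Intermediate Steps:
w = -4441 (w = 10 - 4451 = -4441)
d = -99 (d = 7 + (10*(9 - 1*2) - 17)*(-2) = 7 + (10*(9 - 2) - 17)*(-2) = 7 + (10*7 - 17)*(-2) = 7 + (70 - 17)*(-2) = 7 + 53*(-2) = 7 - 106 = -99)
1/(d + w) = 1/(-99 - 4441) = 1/(-4540) = -1/4540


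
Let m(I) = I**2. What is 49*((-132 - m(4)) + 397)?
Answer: 12201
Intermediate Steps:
49*((-132 - m(4)) + 397) = 49*((-132 - 1*4**2) + 397) = 49*((-132 - 1*16) + 397) = 49*((-132 - 16) + 397) = 49*(-148 + 397) = 49*249 = 12201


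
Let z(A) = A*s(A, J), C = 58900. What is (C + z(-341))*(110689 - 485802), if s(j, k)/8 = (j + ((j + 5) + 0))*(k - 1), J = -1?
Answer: 1363465233756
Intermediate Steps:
s(j, k) = 8*(-1 + k)*(5 + 2*j) (s(j, k) = 8*((j + ((j + 5) + 0))*(k - 1)) = 8*((j + ((5 + j) + 0))*(-1 + k)) = 8*((j + (5 + j))*(-1 + k)) = 8*((5 + 2*j)*(-1 + k)) = 8*((-1 + k)*(5 + 2*j)) = 8*(-1 + k)*(5 + 2*j))
z(A) = A*(-80 - 32*A) (z(A) = A*(-40 - 16*A + 40*(-1) + 16*A*(-1)) = A*(-40 - 16*A - 40 - 16*A) = A*(-80 - 32*A))
(C + z(-341))*(110689 - 485802) = (58900 - 16*(-341)*(5 + 2*(-341)))*(110689 - 485802) = (58900 - 16*(-341)*(5 - 682))*(-375113) = (58900 - 16*(-341)*(-677))*(-375113) = (58900 - 3693712)*(-375113) = -3634812*(-375113) = 1363465233756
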